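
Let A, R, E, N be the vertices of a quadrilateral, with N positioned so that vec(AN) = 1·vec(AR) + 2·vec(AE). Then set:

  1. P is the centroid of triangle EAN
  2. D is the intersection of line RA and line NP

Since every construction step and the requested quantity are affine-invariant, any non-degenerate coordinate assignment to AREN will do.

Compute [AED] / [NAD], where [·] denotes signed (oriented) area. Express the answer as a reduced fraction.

[AED]:[NAD] = -1/2

Set A = (0, 0), R = (1, 0), E = (0, 1), N = (1, 2); any affine frame gives the same invariant.
1. P is the centroid of triangle EAN ⇒ P = (1/3, 1)
2. D is the intersection of line RA and line NP ⇒ D = (-1/3, 0)
2·[AED] = 1/3, 2·[NAD] = -2/3
[AED]:[NAD] = 1/3:-2/3 = -1/2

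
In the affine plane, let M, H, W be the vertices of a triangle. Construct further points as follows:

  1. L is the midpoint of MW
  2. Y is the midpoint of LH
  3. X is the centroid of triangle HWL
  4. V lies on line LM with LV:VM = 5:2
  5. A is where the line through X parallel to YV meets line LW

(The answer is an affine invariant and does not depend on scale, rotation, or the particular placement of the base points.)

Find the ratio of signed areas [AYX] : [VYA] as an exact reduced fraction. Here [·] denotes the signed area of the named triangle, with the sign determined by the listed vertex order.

Assign M = (0, 0), H = (1, 0), W = (0, 1) — the answer is frame-independent, so this choice is without loss of generality.
1. L is the midpoint of MW ⇒ L = (0, 1/2)
2. Y is the midpoint of LH ⇒ Y = (1/2, 1/4)
3. X is the centroid of triangle HWL ⇒ X = (1/3, 1/2)
4. V lies on line LM with LV:VM = 5:2 ⇒ V = (0, 1/7)
5. A is where the line through X parallel to YV meets line LW ⇒ A = (0, 3/7)
2·[AYX] = 2/21, 2·[VYA] = 1/7
[AYX]:[VYA] = 2/21:1/7 = 2/3

[AYX]:[VYA] = 2/3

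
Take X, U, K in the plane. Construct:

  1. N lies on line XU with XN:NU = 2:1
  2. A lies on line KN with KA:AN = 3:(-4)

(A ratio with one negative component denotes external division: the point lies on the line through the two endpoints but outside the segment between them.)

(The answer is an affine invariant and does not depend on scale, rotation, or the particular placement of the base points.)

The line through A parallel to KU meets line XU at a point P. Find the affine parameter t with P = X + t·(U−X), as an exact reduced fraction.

Assign X = (0, 0), U = (1, 0), K = (0, 1) — the answer is frame-independent, so this choice is without loss of generality.
1. N lies on line XU with XN:NU = 2:1 ⇒ N = (2/3, 0)
2. A lies on line KN with KA:AN = 3:(-4) ⇒ A = (-2, 4)
through A parallel to KU: direction (1, -1); meets XU at P = (2, 0)
P = X + t·(U−X) with t = 2

t = 2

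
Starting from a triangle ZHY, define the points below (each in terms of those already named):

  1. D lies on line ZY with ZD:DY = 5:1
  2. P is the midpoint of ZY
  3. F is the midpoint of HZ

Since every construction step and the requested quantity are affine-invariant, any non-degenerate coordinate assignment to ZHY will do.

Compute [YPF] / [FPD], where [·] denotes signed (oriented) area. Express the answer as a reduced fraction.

[YPF]:[FPD] = -3/2

Set Z = (0, 0), H = (1, 0), Y = (0, 1); any affine frame gives the same invariant.
1. D lies on line ZY with ZD:DY = 5:1 ⇒ D = (0, 5/6)
2. P is the midpoint of ZY ⇒ P = (0, 1/2)
3. F is the midpoint of HZ ⇒ F = (1/2, 0)
2·[YPF] = 1/4, 2·[FPD] = -1/6
[YPF]:[FPD] = 1/4:-1/6 = -3/2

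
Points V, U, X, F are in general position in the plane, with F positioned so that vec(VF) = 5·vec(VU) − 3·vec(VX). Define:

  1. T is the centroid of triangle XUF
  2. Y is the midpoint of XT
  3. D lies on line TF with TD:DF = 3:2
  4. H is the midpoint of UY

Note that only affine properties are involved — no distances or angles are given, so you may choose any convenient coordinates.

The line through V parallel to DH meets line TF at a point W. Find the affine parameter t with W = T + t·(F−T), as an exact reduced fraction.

Set V = (0, 0), U = (1, 0), X = (0, 1), F = (5, -3); any affine frame gives the same invariant.
1. T is the centroid of triangle XUF ⇒ T = (2, -2/3)
2. Y is the midpoint of XT ⇒ Y = (1, 1/6)
3. D lies on line TF with TD:DF = 3:2 ⇒ D = (19/5, -31/15)
4. H is the midpoint of UY ⇒ H = (1, 1/12)
through V parallel to DH: direction (-14/5, 43/20); meets TF at W = (448/5, -344/5)
W = T + t·(F−T) with t = 146/5

t = 146/5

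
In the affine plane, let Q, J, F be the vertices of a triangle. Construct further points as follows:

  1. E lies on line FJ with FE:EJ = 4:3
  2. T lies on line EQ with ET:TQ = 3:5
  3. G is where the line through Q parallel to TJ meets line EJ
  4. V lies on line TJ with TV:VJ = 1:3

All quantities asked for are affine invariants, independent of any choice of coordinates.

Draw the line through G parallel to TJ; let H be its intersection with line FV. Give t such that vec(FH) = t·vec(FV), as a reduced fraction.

t = 12/7

Work in coordinates with Q = (0, 0), J = (1, 0), F = (0, 1).
1. E lies on line FJ with FE:EJ = 4:3 ⇒ E = (4/7, 3/7)
2. T lies on line EQ with ET:TQ = 3:5 ⇒ T = (5/14, 15/56)
3. G is where the line through Q parallel to TJ meets line EJ ⇒ G = (12/7, -5/7)
4. V lies on line TJ with TV:VJ = 1:3 ⇒ V = (29/56, 45/224)
through G parallel to TJ: direction (9/14, -15/56); meets FV at H = (87/98, -145/392)
H = F + t·(V−F) with t = 12/7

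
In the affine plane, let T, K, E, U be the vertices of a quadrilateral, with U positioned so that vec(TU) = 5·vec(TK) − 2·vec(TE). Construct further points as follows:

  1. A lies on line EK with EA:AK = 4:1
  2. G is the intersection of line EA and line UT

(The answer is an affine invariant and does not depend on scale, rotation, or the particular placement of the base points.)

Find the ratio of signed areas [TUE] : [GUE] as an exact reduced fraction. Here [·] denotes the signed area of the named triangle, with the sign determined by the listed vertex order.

[TUE]:[GUE] = 3/2

Assign T = (0, 0), K = (1, 0), E = (0, 1), U = (5, -2) — the answer is frame-independent, so this choice is without loss of generality.
1. A lies on line EK with EA:AK = 4:1 ⇒ A = (4/5, 1/5)
2. G is the intersection of line EA and line UT ⇒ G = (5/3, -2/3)
2·[TUE] = 5, 2·[GUE] = 10/3
[TUE]:[GUE] = 5:10/3 = 3/2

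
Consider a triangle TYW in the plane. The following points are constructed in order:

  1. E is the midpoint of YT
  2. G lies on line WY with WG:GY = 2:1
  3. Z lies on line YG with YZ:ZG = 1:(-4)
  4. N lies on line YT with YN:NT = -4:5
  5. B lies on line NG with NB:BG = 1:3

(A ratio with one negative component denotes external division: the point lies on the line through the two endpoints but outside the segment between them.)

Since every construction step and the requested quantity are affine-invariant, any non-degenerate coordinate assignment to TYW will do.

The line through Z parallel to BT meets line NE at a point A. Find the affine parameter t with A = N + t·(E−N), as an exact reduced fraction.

t = -8/27

Set T = (0, 0), Y = (1, 0), W = (0, 1); any affine frame gives the same invariant.
1. E is the midpoint of YT ⇒ E = (1/2, 0)
2. G lies on line WY with WG:GY = 2:1 ⇒ G = (2/3, 1/3)
3. Z lies on line YG with YZ:ZG = 1:(-4) ⇒ Z = (10/9, -1/9)
4. N lies on line YT with YN:NT = -4:5 ⇒ N = (5, 0)
5. B lies on line NG with NB:BG = 1:3 ⇒ B = (47/12, 1/12)
through Z parallel to BT: direction (-47/12, -1/12); meets NE at A = (19/3, 0)
A = N + t·(E−N) with t = -8/27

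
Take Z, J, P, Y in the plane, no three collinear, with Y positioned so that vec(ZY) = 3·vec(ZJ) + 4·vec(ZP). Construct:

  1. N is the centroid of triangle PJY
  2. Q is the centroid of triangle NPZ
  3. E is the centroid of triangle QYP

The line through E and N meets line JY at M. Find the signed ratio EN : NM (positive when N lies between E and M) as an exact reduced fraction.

Work in coordinates with Z = (0, 0), J = (1, 0), P = (0, 1), Y = (3, 4).
1. N is the centroid of triangle PJY ⇒ N = (4/3, 5/3)
2. Q is the centroid of triangle NPZ ⇒ Q = (4/9, 8/9)
3. E is the centroid of triangle QYP ⇒ E = (31/27, 53/27)
line EN meets JY at M = (29/18, 11/9)
N = E + t·(M−E) with t = 2/5, so EN:NM = 2/5:3/5

EN:NM = 2/3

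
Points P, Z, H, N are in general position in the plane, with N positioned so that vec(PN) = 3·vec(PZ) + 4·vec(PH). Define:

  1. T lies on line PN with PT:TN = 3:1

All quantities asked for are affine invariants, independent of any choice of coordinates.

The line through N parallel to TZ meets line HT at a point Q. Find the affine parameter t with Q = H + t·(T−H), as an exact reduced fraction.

Set P = (0, 0), Z = (1, 0), H = (0, 1), N = (3, 4); any affine frame gives the same invariant.
1. T lies on line PN with PT:TN = 3:1 ⇒ T = (9/4, 3)
through N parallel to TZ: direction (-5/4, -3); meets HT at Q = (189/68, 59/17)
Q = H + t·(T−H) with t = 21/17

t = 21/17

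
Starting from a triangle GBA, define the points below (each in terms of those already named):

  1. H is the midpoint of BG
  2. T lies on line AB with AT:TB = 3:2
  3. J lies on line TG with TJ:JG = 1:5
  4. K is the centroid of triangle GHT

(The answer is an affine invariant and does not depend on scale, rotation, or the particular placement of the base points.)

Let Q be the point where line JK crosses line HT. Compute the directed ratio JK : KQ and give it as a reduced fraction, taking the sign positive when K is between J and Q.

Assign G = (0, 0), B = (1, 0), A = (0, 1) — the answer is frame-independent, so this choice is without loss of generality.
1. H is the midpoint of BG ⇒ H = (1/2, 0)
2. T lies on line AB with AT:TB = 3:2 ⇒ T = (3/5, 2/5)
3. J lies on line TG with TJ:JG = 1:5 ⇒ J = (1/2, 1/3)
4. K is the centroid of triangle GHT ⇒ K = (11/30, 2/15)
line JK meets HT at Q = (19/30, 8/15)
K = J + t·(Q−J) with t = -1, so JK:KQ = -1:2

JK:KQ = -1/2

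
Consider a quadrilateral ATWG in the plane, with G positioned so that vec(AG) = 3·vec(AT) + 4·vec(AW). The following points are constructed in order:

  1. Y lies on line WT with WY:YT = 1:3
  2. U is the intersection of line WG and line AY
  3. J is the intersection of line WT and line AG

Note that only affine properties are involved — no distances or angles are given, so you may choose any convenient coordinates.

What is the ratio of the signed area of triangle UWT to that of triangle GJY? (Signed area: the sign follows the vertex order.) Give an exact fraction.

Set A = (0, 0), T = (1, 0), W = (0, 1), G = (3, 4); any affine frame gives the same invariant.
1. Y lies on line WT with WY:YT = 1:3 ⇒ Y = (1/4, 3/4)
2. U is the intersection of line WG and line AY ⇒ U = (1/2, 3/2)
3. J is the intersection of line WT and line AG ⇒ J = (3/7, 4/7)
2·[UWT] = 1, 2·[GJY] = -15/14
[UWT]:[GJY] = 1:-15/14 = -14/15

[UWT]:[GJY] = -14/15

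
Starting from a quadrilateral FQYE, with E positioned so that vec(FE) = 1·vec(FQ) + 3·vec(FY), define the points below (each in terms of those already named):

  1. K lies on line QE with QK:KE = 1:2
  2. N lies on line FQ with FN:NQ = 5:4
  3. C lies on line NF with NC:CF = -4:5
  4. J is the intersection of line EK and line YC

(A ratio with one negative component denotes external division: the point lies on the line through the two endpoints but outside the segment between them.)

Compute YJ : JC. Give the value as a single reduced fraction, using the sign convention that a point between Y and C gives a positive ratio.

YJ:JC = 9/16

Choose coordinates F = (0, 0), Q = (1, 0), Y = (0, 1), E = (1, 3).
1. K lies on line QE with QK:KE = 1:2 ⇒ K = (1, 1)
2. N lies on line FQ with FN:NQ = 5:4 ⇒ N = (5/9, 0)
3. C lies on line NF with NC:CF = -4:5 ⇒ C = (25/9, 0)
4. J is the intersection of line EK and line YC ⇒ J = (1, 16/25)
J = Y + t·(C−Y) with t = 9/25, so YJ:JC = t:(1−t) = 9/25:16/25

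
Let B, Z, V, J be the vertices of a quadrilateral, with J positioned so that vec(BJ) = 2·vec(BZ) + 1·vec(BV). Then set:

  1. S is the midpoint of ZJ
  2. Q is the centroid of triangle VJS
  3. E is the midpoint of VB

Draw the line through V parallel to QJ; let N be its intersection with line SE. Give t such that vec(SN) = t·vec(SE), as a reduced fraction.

Choose coordinates B = (0, 0), Z = (1, 0), V = (0, 1), J = (2, 1).
1. S is the midpoint of ZJ ⇒ S = (3/2, 1/2)
2. Q is the centroid of triangle VJS ⇒ Q = (7/6, 5/6)
3. E is the midpoint of VB ⇒ E = (0, 1/2)
through V parallel to QJ: direction (5/6, 1/6); meets SE at N = (-5/2, 1/2)
N = S + t·(E−S) with t = 8/3

t = 8/3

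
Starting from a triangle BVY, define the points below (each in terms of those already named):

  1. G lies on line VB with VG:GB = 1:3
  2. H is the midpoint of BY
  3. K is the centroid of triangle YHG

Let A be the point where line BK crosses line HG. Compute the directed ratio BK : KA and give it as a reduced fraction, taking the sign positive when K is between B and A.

Choose coordinates B = (0, 0), V = (1, 0), Y = (0, 1).
1. G lies on line VB with VG:GB = 1:3 ⇒ G = (3/4, 0)
2. H is the midpoint of BY ⇒ H = (0, 1/2)
3. K is the centroid of triangle YHG ⇒ K = (1/4, 1/2)
line BK meets HG at A = (3/16, 3/8)
K = B + t·(A−B) with t = 4/3, so BK:KA = 4/3:-1/3

BK:KA = -4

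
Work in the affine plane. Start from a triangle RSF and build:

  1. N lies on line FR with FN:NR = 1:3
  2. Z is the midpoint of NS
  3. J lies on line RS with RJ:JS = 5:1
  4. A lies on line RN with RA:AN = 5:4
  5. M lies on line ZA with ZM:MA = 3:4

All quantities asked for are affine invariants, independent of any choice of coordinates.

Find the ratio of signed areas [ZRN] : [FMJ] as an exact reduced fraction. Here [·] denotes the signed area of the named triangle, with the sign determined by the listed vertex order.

Set R = (0, 0), S = (1, 0), F = (0, 1); any affine frame gives the same invariant.
1. N lies on line FR with FN:NR = 1:3 ⇒ N = (0, 3/4)
2. Z is the midpoint of NS ⇒ Z = (1/2, 3/8)
3. J lies on line RS with RJ:JS = 5:1 ⇒ J = (5/6, 0)
4. A lies on line RN with RA:AN = 5:4 ⇒ A = (0, 5/12)
5. M lies on line ZA with ZM:MA = 3:4 ⇒ M = (2/7, 11/28)
2·[ZRN] = -3/8, 2·[FMJ] = 37/168
[ZRN]:[FMJ] = -3/8:37/168 = -63/37

[ZRN]:[FMJ] = -63/37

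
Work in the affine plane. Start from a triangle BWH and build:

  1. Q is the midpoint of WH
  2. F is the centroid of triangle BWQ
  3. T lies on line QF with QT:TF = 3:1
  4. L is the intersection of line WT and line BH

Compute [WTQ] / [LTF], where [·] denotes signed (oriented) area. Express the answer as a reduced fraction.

[WTQ]:[LTF] = 3

Assign B = (0, 0), W = (1, 0), H = (0, 1) — the answer is frame-independent, so this choice is without loss of generality.
1. Q is the midpoint of WH ⇒ Q = (1/2, 1/2)
2. F is the centroid of triangle BWQ ⇒ F = (1/2, 1/6)
3. T lies on line QF with QT:TF = 3:1 ⇒ T = (1/2, 1/4)
4. L is the intersection of line WT and line BH ⇒ L = (0, 1/2)
2·[WTQ] = -1/8, 2·[LTF] = -1/24
[WTQ]:[LTF] = -1/8:-1/24 = 3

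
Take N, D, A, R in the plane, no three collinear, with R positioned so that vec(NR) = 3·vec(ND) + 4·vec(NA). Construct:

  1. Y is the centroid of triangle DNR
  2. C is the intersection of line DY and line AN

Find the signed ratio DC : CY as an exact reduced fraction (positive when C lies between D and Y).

DC:CY = -3/4

Set N = (0, 0), D = (1, 0), A = (0, 1), R = (3, 4); any affine frame gives the same invariant.
1. Y is the centroid of triangle DNR ⇒ Y = (4/3, 4/3)
2. C is the intersection of line DY and line AN ⇒ C = (0, -4)
C = D + t·(Y−D) with t = -3, so DC:CY = t:(1−t) = -3:4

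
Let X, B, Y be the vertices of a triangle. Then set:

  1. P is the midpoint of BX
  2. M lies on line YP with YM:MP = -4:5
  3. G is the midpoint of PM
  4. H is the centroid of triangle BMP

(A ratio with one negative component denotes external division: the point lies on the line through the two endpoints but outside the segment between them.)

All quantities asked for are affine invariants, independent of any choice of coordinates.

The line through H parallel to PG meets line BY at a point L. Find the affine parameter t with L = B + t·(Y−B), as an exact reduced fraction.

t = 2/3

Assign X = (0, 0), B = (1, 0), Y = (0, 1) — the answer is frame-independent, so this choice is without loss of generality.
1. P is the midpoint of BX ⇒ P = (1/2, 0)
2. M lies on line YP with YM:MP = -4:5 ⇒ M = (-2, 5)
3. G is the midpoint of PM ⇒ G = (-3/4, 5/2)
4. H is the centroid of triangle BMP ⇒ H = (-1/6, 5/3)
through H parallel to PG: direction (-5/4, 5/2); meets BY at L = (1/3, 2/3)
L = B + t·(Y−B) with t = 2/3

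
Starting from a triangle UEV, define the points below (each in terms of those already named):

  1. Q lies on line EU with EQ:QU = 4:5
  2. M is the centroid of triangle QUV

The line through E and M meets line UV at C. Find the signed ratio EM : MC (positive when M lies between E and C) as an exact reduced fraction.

EM:MC = 22/5

Assign U = (0, 0), E = (1, 0), V = (0, 1) — the answer is frame-independent, so this choice is without loss of generality.
1. Q lies on line EU with EQ:QU = 4:5 ⇒ Q = (5/9, 0)
2. M is the centroid of triangle QUV ⇒ M = (5/27, 1/3)
line EM meets UV at C = (0, 9/22)
M = E + t·(C−E) with t = 22/27, so EM:MC = 22/27:5/27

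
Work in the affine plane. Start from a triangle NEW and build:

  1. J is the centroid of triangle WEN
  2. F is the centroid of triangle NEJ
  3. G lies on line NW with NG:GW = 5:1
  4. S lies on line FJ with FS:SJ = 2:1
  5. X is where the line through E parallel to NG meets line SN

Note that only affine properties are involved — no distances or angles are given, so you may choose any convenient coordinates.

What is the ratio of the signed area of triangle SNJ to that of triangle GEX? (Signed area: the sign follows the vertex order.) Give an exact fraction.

[SNJ]:[GEX] = -10/189

Assign N = (0, 0), E = (1, 0), W = (0, 1) — the answer is frame-independent, so this choice is without loss of generality.
1. J is the centroid of triangle WEN ⇒ J = (1/3, 1/3)
2. F is the centroid of triangle NEJ ⇒ F = (4/9, 1/9)
3. G lies on line NW with NG:GW = 5:1 ⇒ G = (0, 5/6)
4. S lies on line FJ with FS:SJ = 2:1 ⇒ S = (10/27, 7/27)
5. X is where the line through E parallel to NG meets line SN ⇒ X = (1, 7/10)
2·[SNJ] = -1/27, 2·[GEX] = 7/10
[SNJ]:[GEX] = -1/27:7/10 = -10/189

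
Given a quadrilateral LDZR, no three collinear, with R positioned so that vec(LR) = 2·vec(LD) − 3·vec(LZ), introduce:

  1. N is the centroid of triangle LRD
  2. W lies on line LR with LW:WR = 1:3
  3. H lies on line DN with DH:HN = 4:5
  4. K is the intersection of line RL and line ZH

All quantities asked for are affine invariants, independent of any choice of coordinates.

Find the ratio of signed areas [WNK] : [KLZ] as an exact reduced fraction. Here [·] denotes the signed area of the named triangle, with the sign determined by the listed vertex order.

Set L = (0, 0), D = (1, 0), Z = (0, 1), R = (2, -3); any affine frame gives the same invariant.
1. N is the centroid of triangle LRD ⇒ N = (1, -1)
2. W lies on line LR with LW:WR = 1:3 ⇒ W = (1/2, -3/4)
3. H lies on line DN with DH:HN = 4:5 ⇒ H = (1, -4/9)
4. K is the intersection of line RL and line ZH ⇒ K = (-18, 27)
2·[WNK] = 37/4, 2·[KLZ] = 18
[WNK]:[KLZ] = 37/4:18 = 37/72

[WNK]:[KLZ] = 37/72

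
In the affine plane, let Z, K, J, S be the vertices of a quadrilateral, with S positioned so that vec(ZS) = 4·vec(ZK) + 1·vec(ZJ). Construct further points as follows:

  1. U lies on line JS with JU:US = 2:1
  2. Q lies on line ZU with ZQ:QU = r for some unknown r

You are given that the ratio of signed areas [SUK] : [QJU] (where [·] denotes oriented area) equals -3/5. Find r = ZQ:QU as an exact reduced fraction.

Work in coordinates with Z = (0, 0), K = (1, 0), J = (0, 1), S = (4, 1).
1. U lies on line JS with JU:US = 2:1 ⇒ U = (8/3, 1)
2. With ZQ:QU = r, write λ = r/(r+1) so Q = Z + λ·(U−Z); Q is affine-linear in λ
Every point depending on Q is an affine combination of Q and λ-independent points, so each such coordinate is linear in λ; the λ² term in each signed area is a multiple of (U−Z)×(U−Z) = 0, so 2·[SUK] and 2·[QJU] are each linear in λ. Evaluating at λ=0 and λ=1:
  2·[SUK] = 4/3,   2·[QJU] = 8/3·λ − 8/3
So [SUK]:[QJU] = (4/3) / (8/3·λ − 8/3). Setting this equal to -3/5:
  4/3 = -3/5·(8/3·λ − 8/3)  ⇒  λ = 1/6
Then r = λ/(1−λ) = (1/6)/(5/6) = 1/5. Check: with r = 1/5, Q = (4/9, 1/6) and [SUK]:[QJU] = -3/5 as required.

r = 1/5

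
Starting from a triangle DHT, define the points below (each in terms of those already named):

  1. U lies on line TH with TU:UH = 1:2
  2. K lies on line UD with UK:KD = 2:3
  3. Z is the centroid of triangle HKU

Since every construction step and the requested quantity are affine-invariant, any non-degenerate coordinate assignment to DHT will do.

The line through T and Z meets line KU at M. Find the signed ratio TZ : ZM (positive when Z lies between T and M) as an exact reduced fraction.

Assign D = (0, 0), H = (1, 0), T = (0, 1) — the answer is frame-independent, so this choice is without loss of generality.
1. U lies on line TH with TU:UH = 1:2 ⇒ U = (1/3, 2/3)
2. K lies on line UD with UK:KD = 2:3 ⇒ K = (1/5, 2/5)
3. Z is the centroid of triangle HKU ⇒ Z = (23/45, 16/45)
line TZ meets KU at M = (23/75, 46/75)
Z = T + t·(M−T) with t = 5/3, so TZ:ZM = 5/3:-2/3

TZ:ZM = -5/2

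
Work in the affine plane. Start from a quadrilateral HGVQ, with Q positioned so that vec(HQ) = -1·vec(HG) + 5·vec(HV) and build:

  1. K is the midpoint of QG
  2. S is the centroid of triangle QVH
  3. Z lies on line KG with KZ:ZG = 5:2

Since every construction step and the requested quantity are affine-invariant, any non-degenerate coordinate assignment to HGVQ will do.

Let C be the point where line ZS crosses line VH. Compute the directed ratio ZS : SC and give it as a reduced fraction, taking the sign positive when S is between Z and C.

ZS:SC = -22/7

Choose coordinates H = (0, 0), G = (1, 0), V = (0, 1), Q = (-1, 5).
1. K is the midpoint of QG ⇒ K = (0, 5/2)
2. S is the centroid of triangle QVH ⇒ S = (-1/3, 2)
3. Z lies on line KG with KZ:ZG = 5:2 ⇒ Z = (5/7, 5/7)
line ZS meets VH at C = (0, 35/22)
S = Z + t·(C−Z) with t = 22/15, so ZS:SC = 22/15:-7/15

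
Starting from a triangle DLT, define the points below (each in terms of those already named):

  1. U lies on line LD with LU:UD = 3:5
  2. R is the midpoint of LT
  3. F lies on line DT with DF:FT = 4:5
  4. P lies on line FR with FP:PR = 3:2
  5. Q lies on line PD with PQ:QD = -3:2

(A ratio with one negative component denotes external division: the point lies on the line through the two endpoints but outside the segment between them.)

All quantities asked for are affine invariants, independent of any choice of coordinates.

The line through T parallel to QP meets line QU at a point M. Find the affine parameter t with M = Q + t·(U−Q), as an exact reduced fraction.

t = -216/215

Work in coordinates with D = (0, 0), L = (1, 0), T = (0, 1).
1. U lies on line LD with LU:UD = 3:5 ⇒ U = (5/8, 0)
2. R is the midpoint of LT ⇒ R = (1/2, 1/2)
3. F lies on line DT with DF:FT = 4:5 ⇒ F = (0, 4/9)
4. P lies on line FR with FP:PR = 3:2 ⇒ P = (3/10, 43/90)
5. Q lies on line PD with PQ:QD = -3:2 ⇒ Q = (-3/5, -43/45)
through T parallel to QP: direction (9/10, 43/30); meets QU at M = (-1968/1075, -431/225)
M = Q + t·(U−Q) with t = -216/215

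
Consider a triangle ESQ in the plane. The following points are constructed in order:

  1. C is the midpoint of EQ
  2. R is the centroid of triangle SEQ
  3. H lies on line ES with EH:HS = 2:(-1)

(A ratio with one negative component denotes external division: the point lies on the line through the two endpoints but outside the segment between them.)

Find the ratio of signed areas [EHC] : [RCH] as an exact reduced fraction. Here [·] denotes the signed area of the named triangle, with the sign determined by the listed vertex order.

[EHC]:[RCH] = -6

Choose coordinates E = (0, 0), S = (1, 0), Q = (0, 1).
1. C is the midpoint of EQ ⇒ C = (0, 1/2)
2. R is the centroid of triangle SEQ ⇒ R = (1/3, 1/3)
3. H lies on line ES with EH:HS = 2:(-1) ⇒ H = (2, 0)
2·[EHC] = 1, 2·[RCH] = -1/6
[EHC]:[RCH] = 1:-1/6 = -6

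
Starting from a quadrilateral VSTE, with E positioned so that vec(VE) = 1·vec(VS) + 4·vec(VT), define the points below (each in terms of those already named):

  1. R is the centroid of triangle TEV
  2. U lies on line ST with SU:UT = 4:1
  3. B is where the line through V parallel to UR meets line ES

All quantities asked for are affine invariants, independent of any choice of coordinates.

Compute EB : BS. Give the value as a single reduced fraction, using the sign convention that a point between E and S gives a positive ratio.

Work in coordinates with V = (0, 0), S = (1, 0), T = (0, 1), E = (1, 4).
1. R is the centroid of triangle TEV ⇒ R = (1/3, 5/3)
2. U lies on line ST with SU:UT = 4:1 ⇒ U = (1/5, 4/5)
3. B is where the line through V parallel to UR meets line ES ⇒ B = (1, 13/2)
B = E + t·(S−E) with t = -5/8, so EB:BS = t:(1−t) = -5/8:13/8

EB:BS = -5/13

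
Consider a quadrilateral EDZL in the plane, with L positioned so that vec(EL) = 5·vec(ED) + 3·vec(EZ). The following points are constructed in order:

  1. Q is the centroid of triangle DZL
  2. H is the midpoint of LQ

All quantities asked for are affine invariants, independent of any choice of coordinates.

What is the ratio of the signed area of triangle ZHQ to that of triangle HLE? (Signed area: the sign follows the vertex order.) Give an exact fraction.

Work in coordinates with E = (0, 0), D = (1, 0), Z = (0, 1), L = (5, 3).
1. Q is the centroid of triangle DZL ⇒ Q = (2, 4/3)
2. H is the midpoint of LQ ⇒ H = (7/2, 13/6)
2·[ZHQ] = -7/6, 2·[HLE] = -1/3
[ZHQ]:[HLE] = -7/6:-1/3 = 7/2

[ZHQ]:[HLE] = 7/2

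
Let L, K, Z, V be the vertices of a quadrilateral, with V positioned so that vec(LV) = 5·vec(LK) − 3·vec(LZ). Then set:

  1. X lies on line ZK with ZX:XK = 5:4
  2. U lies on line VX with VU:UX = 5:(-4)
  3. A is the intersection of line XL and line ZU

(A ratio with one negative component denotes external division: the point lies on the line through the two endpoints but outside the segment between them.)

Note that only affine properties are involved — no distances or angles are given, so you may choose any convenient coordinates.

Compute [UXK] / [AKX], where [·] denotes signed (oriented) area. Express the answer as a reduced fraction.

Choose coordinates L = (0, 0), K = (1, 0), Z = (0, 1), V = (5, -3).
1. X lies on line ZK with ZX:XK = 5:4 ⇒ X = (5/9, 4/9)
2. U lies on line VX with VU:UX = 5:(-4) ⇒ U = (-155/9, 128/9)
3. A is the intersection of line XL and line ZU ⇒ A = (155/243, 124/243)
2·[UXK] = -16/9, 2·[AKX] = -16/243
[UXK]:[AKX] = -16/9:-16/243 = 27

[UXK]:[AKX] = 27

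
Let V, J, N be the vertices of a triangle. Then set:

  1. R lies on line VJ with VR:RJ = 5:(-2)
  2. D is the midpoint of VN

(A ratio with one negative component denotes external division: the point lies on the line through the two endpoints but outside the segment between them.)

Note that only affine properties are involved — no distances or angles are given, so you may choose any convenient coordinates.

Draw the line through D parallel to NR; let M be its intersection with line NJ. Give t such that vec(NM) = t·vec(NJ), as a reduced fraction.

t = 5/4

Set V = (0, 0), J = (1, 0), N = (0, 1); any affine frame gives the same invariant.
1. R lies on line VJ with VR:RJ = 5:(-2) ⇒ R = (5/3, 0)
2. D is the midpoint of VN ⇒ D = (0, 1/2)
through D parallel to NR: direction (5/3, -1); meets NJ at M = (5/4, -1/4)
M = N + t·(J−N) with t = 5/4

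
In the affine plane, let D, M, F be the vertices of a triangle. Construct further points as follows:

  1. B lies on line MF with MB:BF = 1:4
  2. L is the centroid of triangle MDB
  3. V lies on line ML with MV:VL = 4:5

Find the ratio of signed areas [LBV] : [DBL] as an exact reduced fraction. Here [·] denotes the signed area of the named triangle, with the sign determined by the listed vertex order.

[LBV]:[DBL] = 5/9

Assign D = (0, 0), M = (1, 0), F = (0, 1) — the answer is frame-independent, so this choice is without loss of generality.
1. B lies on line MF with MB:BF = 1:4 ⇒ B = (4/5, 1/5)
2. L is the centroid of triangle MDB ⇒ L = (3/5, 1/15)
3. V lies on line ML with MV:VL = 4:5 ⇒ V = (37/45, 4/135)
2·[LBV] = -1/27, 2·[DBL] = -1/15
[LBV]:[DBL] = -1/27:-1/15 = 5/9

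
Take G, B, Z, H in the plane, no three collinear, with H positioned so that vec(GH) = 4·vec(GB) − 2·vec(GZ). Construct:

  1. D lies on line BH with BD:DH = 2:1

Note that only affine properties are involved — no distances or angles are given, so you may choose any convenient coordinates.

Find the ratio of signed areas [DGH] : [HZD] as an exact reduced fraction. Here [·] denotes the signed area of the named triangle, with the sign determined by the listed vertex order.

Choose coordinates G = (0, 0), B = (1, 0), Z = (0, 1), H = (4, -2).
1. D lies on line BH with BD:DH = 2:1 ⇒ D = (3, -4/3)
2·[DGH] = 2/3, 2·[HZD] = 1/3
[DGH]:[HZD] = 2/3:1/3 = 2

[DGH]:[HZD] = 2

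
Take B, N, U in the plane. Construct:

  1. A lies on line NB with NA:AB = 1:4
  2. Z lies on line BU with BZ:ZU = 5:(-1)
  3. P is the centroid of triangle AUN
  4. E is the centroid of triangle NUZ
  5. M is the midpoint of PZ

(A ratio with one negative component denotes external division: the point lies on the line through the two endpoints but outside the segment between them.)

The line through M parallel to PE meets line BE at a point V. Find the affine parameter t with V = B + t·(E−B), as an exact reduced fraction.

t = 121/122

Choose coordinates B = (0, 0), N = (1, 0), U = (0, 1).
1. A lies on line NB with NA:AB = 1:4 ⇒ A = (4/5, 0)
2. Z lies on line BU with BZ:ZU = 5:(-1) ⇒ Z = (0, 5/4)
3. P is the centroid of triangle AUN ⇒ P = (3/5, 1/3)
4. E is the centroid of triangle NUZ ⇒ E = (1/3, 3/4)
5. M is the midpoint of PZ ⇒ M = (3/10, 19/24)
through M parallel to PE: direction (-4/15, 5/12); meets BE at V = (121/366, 363/488)
V = B + t·(E−B) with t = 121/122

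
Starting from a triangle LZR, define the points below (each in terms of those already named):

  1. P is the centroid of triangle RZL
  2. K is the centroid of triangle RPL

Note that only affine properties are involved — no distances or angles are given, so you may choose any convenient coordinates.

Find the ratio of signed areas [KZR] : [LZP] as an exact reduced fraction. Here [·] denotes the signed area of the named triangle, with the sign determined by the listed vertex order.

Set L = (0, 0), Z = (1, 0), R = (0, 1); any affine frame gives the same invariant.
1. P is the centroid of triangle RZL ⇒ P = (1/3, 1/3)
2. K is the centroid of triangle RPL ⇒ K = (1/9, 4/9)
2·[KZR] = 4/9, 2·[LZP] = 1/3
[KZR]:[LZP] = 4/9:1/3 = 4/3

[KZR]:[LZP] = 4/3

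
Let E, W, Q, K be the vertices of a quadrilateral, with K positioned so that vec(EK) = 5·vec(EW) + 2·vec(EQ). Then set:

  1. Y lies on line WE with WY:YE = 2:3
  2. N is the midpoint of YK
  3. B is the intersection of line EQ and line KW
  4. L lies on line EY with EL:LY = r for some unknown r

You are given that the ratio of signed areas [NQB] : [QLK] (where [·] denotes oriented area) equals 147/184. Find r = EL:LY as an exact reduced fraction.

r = 3/4

Work in coordinates with E = (0, 0), W = (1, 0), Q = (0, 1), K = (5, 2).
1. Y lies on line WE with WY:YE = 2:3 ⇒ Y = (3/5, 0)
2. N is the midpoint of YK ⇒ N = (14/5, 1)
3. B is the intersection of line EQ and line KW ⇒ B = (0, -1/2)
4. With EL:LY = r, write λ = r/(r+1) so L = E + λ·(Y−E); L is affine-linear in λ
Every point depending on L is an affine combination of L and λ-independent points, so each such coordinate is linear in λ; the λ² term in each signed area is a multiple of (Y−E)×(Y−E) = 0, so 2·[NQB] and 2·[QLK] are each linear in λ. Evaluating at λ=0 and λ=1:
  2·[NQB] = 21/5,   2·[QLK] = 3/5·λ + 5
So [NQB]:[QLK] = (21/5) / (3/5·λ + 5). Setting this equal to 147/184:
  21/5 = 147/184·(3/5·λ + 5)  ⇒  λ = 3/7
Then r = λ/(1−λ) = (3/7)/(4/7) = 3/4. Check: with r = 3/4, L = (9/35, 0) and [NQB]:[QLK] = 147/184 as required.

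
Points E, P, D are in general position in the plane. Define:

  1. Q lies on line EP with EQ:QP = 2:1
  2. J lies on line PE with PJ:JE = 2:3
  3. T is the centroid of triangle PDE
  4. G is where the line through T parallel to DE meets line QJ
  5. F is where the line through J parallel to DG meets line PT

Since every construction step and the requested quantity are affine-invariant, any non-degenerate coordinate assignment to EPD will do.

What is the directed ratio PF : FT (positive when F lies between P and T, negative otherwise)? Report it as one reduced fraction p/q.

Choose coordinates E = (0, 0), P = (1, 0), D = (0, 1).
1. Q lies on line EP with EQ:QP = 2:1 ⇒ Q = (2/3, 0)
2. J lies on line PE with PJ:JE = 2:3 ⇒ J = (3/5, 0)
3. T is the centroid of triangle PDE ⇒ T = (1/3, 1/3)
4. G is where the line through T parallel to DE meets line QJ ⇒ G = (1/3, 0)
5. F is where the line through J parallel to DG meets line PT ⇒ F = (13/25, 6/25)
F = P + t·(T−P) with t = 18/25, so PF:FT = t:(1−t) = 18/25:7/25

PF:FT = 18/7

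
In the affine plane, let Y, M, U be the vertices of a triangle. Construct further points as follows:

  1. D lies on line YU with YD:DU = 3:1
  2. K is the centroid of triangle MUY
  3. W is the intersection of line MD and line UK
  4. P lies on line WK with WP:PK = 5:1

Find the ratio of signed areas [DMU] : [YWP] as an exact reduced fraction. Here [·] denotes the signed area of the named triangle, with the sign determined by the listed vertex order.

[DMU]:[YWP] = -9/4

Work in coordinates with Y = (0, 0), M = (1, 0), U = (0, 1).
1. D lies on line YU with YD:DU = 3:1 ⇒ D = (0, 3/4)
2. K is the centroid of triangle MUY ⇒ K = (1/3, 1/3)
3. W is the intersection of line MD and line UK ⇒ W = (1/5, 3/5)
4. P lies on line WK with WP:PK = 5:1 ⇒ P = (14/45, 17/45)
2·[DMU] = 1/4, 2·[YWP] = -1/9
[DMU]:[YWP] = 1/4:-1/9 = -9/4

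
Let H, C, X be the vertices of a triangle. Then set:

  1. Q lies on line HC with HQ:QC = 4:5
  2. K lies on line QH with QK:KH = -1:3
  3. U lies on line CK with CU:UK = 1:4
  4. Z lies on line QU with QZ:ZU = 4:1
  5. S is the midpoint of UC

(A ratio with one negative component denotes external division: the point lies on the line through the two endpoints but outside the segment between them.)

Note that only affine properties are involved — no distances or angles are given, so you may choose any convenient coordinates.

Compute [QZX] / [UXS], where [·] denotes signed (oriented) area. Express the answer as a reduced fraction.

Set H = (0, 0), C = (1, 0), X = (0, 1); any affine frame gives the same invariant.
1. Q lies on line HC with HQ:QC = 4:5 ⇒ Q = (4/9, 0)
2. K lies on line QH with QK:KH = -1:3 ⇒ K = (2/3, 0)
3. U lies on line CK with CU:UK = 1:4 ⇒ U = (14/15, 0)
4. Z lies on line QU with QZ:ZU = 4:1 ⇒ Z = (188/225, 0)
5. S is the midpoint of UC ⇒ S = (29/30, 0)
2·[QZX] = 88/225, 2·[UXS] = -1/30
[QZX]:[UXS] = 88/225:-1/30 = -176/15

[QZX]:[UXS] = -176/15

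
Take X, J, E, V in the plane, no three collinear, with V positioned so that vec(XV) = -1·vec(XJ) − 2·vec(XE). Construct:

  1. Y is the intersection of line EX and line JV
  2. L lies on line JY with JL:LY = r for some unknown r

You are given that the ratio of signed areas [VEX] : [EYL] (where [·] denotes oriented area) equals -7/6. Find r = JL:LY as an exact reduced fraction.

r = 4/3

Choose coordinates X = (0, 0), J = (1, 0), E = (0, 1), V = (-1, -2).
1. Y is the intersection of line EX and line JV ⇒ Y = (0, -1)
2. With JL:LY = r, write λ = r/(r+1) so L = J + λ·(Y−J); L is affine-linear in λ
Every point depending on L is an affine combination of L and λ-independent points, so each such coordinate is linear in λ; the λ² term in each signed area is a multiple of (Y−J)×(Y−J) = 0, so 2·[VEX] and 2·[EYL] are each linear in λ. Evaluating at λ=0 and λ=1:
  2·[VEX] = -1,   2·[EYL] = -2·λ + 2
So [VEX]:[EYL] = (-1) / (-2·λ + 2). Setting this equal to -7/6:
  -1 = -7/6·(-2·λ + 2)  ⇒  λ = 4/7
Then r = λ/(1−λ) = (4/7)/(3/7) = 4/3. Check: with r = 4/3, L = (3/7, -4/7) and [VEX]:[EYL] = -7/6 as required.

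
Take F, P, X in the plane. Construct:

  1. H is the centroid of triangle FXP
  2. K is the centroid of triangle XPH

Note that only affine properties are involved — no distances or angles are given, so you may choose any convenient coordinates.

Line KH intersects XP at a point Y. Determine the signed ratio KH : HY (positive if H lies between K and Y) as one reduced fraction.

Assign F = (0, 0), P = (1, 0), X = (0, 1) — the answer is frame-independent, so this choice is without loss of generality.
1. H is the centroid of triangle FXP ⇒ H = (1/3, 1/3)
2. K is the centroid of triangle XPH ⇒ K = (4/9, 4/9)
line KH meets XP at Y = (1/2, 1/2)
H = K + t·(Y−K) with t = -2, so KH:HY = -2:3

KH:HY = -2/3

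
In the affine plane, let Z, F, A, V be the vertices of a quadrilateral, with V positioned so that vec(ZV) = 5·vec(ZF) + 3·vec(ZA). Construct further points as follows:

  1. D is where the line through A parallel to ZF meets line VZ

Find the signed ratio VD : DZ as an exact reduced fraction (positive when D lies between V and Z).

VD:DZ = 2

Work in coordinates with Z = (0, 0), F = (1, 0), A = (0, 1), V = (5, 3).
1. D is where the line through A parallel to ZF meets line VZ ⇒ D = (5/3, 1)
D = V + t·(Z−V) with t = 2/3, so VD:DZ = t:(1−t) = 2/3:1/3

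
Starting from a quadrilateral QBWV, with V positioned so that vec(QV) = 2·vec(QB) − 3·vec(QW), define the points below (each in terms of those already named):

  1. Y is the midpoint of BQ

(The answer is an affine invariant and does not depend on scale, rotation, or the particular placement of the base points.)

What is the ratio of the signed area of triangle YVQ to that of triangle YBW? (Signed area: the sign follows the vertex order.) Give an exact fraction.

[YVQ]:[YBW] = -3

Assign Q = (0, 0), B = (1, 0), W = (0, 1), V = (2, -3) — the answer is frame-independent, so this choice is without loss of generality.
1. Y is the midpoint of BQ ⇒ Y = (1/2, 0)
2·[YVQ] = -3/2, 2·[YBW] = 1/2
[YVQ]:[YBW] = -3/2:1/2 = -3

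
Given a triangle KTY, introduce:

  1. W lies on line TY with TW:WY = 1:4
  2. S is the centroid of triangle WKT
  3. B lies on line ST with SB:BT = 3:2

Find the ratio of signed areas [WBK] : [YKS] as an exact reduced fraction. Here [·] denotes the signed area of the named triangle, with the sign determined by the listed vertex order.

[WBK]:[YKS] = -11/45

Set K = (0, 0), T = (1, 0), Y = (0, 1); any affine frame gives the same invariant.
1. W lies on line TY with TW:WY = 1:4 ⇒ W = (4/5, 1/5)
2. S is the centroid of triangle WKT ⇒ S = (3/5, 1/15)
3. B lies on line ST with SB:BT = 3:2 ⇒ B = (21/25, 2/75)
2·[WBK] = -11/75, 2·[YKS] = 3/5
[WBK]:[YKS] = -11/75:3/5 = -11/45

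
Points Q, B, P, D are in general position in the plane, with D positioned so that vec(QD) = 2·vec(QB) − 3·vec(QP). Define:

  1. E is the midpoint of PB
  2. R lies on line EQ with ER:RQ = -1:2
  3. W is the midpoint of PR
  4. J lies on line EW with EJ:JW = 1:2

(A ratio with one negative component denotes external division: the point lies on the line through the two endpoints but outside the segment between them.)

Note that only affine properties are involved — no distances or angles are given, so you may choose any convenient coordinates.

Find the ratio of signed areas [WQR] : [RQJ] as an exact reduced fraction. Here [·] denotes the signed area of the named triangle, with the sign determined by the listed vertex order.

Work in coordinates with Q = (0, 0), B = (1, 0), P = (0, 1), D = (2, -3).
1. E is the midpoint of PB ⇒ E = (1/2, 1/2)
2. R lies on line EQ with ER:RQ = -1:2 ⇒ R = (1, 1)
3. W is the midpoint of PR ⇒ W = (1/2, 1)
4. J lies on line EW with EJ:JW = 1:2 ⇒ J = (1/2, 2/3)
2·[WQR] = 1/2, 2·[RQJ] = -1/6
[WQR]:[RQJ] = 1/2:-1/6 = -3

[WQR]:[RQJ] = -3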